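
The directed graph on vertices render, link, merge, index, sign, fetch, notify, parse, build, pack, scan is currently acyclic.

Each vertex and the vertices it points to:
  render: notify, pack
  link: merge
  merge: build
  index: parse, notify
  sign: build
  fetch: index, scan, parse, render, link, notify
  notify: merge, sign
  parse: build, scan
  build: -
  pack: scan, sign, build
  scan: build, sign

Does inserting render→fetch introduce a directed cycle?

Yes

Adding render→fetch creates a cycle iff fetch can already reach render.
Path from fetch: fetch → render.
So fetch → … → render → fetch is a cycle.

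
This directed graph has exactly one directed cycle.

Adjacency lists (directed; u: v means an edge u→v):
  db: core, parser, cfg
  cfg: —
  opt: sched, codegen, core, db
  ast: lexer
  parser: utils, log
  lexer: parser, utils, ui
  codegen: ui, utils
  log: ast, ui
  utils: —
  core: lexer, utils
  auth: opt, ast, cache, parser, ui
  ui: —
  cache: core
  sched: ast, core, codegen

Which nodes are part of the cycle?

ast, log, lexer, parser

DFS with gray/black marking from parser:
parser gray
  utils gray
  utils black
  log gray
    ast gray
      lexer gray
        lexer→parser: parser is gray → back edge
Back edge closes the cycle parser → log → ast → lexer → parser; its vertices are {ast, log, lexer, parser}.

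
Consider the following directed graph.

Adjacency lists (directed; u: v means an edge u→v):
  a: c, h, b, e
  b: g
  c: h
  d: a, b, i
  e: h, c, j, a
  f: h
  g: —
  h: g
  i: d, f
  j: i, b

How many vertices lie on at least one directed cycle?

A vertex is on a directed cycle iff it belongs to a strongly connected component of size ≥ 2 (or has a self-loop).
The vertices on cycles are {a, d, e, i, j} — 5 in total.

5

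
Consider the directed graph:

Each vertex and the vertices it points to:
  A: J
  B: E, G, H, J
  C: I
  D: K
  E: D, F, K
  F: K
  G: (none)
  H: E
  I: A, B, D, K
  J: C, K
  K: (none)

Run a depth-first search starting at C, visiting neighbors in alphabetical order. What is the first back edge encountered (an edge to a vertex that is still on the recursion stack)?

J->C

DFS from C (visiting neighbors in alphabetical order); mark gray on enter, black on exit:
C gray
  I gray
    A gray
      J gray
        J→C: C is gray → back edge
First back edge: J → C.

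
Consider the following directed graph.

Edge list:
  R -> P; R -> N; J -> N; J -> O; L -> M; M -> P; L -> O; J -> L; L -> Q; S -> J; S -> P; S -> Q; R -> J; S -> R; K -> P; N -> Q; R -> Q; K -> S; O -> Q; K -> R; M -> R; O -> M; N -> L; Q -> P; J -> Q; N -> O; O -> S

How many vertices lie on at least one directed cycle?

7

A vertex is on a directed cycle iff it belongs to a strongly connected component of size ≥ 2 (or has a self-loop).
The vertices on cycles are {J, L, M, N, O, R, S} — 7 in total.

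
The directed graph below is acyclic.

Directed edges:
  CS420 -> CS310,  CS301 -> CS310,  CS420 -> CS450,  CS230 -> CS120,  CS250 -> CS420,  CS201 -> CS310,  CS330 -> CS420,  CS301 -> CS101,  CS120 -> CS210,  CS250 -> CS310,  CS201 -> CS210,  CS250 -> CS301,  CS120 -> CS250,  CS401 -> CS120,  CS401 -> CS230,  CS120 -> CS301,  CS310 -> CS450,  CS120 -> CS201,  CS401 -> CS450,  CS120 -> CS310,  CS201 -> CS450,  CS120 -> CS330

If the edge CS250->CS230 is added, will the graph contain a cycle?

Yes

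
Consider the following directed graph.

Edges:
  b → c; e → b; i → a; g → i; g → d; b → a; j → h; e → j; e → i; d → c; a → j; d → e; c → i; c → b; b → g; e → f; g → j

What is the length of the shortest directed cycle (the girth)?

For each vertex v, BFS finds the shortest path from v back to v.
The shortest such closed walk is c → b → c, length 2.

2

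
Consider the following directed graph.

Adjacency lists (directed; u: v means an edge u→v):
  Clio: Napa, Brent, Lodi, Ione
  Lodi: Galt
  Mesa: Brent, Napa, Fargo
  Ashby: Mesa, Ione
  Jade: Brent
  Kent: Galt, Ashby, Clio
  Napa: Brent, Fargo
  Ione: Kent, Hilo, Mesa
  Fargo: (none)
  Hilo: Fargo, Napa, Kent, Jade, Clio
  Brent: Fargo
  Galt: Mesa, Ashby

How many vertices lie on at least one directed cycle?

7

A vertex is on a directed cycle iff it belongs to a strongly connected component of size ≥ 2 (or has a self-loop).
The vertices on cycles are {Clio, Galt, Hilo, Ione, Kent, Lodi, Ashby} — 7 in total.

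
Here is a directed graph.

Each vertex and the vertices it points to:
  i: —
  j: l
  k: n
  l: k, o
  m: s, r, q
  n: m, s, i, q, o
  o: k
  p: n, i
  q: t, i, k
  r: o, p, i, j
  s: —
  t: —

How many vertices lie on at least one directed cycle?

9

A vertex is on a directed cycle iff it belongs to a strongly connected component of size ≥ 2 (or has a self-loop).
The vertices on cycles are {j, k, l, m, n, o, p, q, r} — 9 in total.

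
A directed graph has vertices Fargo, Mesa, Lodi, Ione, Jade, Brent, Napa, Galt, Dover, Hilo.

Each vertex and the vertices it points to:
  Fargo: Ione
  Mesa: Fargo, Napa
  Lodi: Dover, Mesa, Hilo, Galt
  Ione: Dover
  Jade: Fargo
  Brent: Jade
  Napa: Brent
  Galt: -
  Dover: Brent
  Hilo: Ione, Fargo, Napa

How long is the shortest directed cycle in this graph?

5

For each vertex v, BFS finds the shortest path from v back to v.
The shortest such closed walk is Ione → Dover → Brent → Jade → Fargo → Ione, length 5.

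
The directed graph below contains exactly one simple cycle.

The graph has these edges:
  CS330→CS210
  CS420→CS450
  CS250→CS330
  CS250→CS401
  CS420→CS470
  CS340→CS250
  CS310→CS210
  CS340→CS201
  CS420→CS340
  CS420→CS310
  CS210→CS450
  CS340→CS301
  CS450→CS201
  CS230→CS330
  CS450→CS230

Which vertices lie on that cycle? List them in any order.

DFS with gray/black marking from CS330:
CS330 gray
  CS210 gray
    CS450 gray
      CS201 gray
      CS201 black
      CS230 gray
        CS230→CS330: CS330 is gray → back edge
Back edge closes the cycle CS330 → CS210 → CS450 → CS230 → CS330; its vertices are {CS210, CS230, CS330, CS450}.

CS210, CS230, CS330, CS450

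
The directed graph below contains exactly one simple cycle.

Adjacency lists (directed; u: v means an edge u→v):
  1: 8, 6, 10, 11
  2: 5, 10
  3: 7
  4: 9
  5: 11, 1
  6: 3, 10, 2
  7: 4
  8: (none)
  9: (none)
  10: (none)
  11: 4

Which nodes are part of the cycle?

1, 2, 5, 6

DFS with gray/black marking from 5:
5 gray
  11 gray
    4 gray
      9 gray
      9 black
    4 black
  11 black
  1 gray
    8 gray
    8 black
    6 gray
      3 gray
        7 gray
          7→4: 4 black — skip
        7 black
      3 black
      10 gray
      10 black
      2 gray
        2→5: 5 is gray → back edge
Back edge closes the cycle 5 → 1 → 6 → 2 → 5; its vertices are {1, 2, 5, 6}.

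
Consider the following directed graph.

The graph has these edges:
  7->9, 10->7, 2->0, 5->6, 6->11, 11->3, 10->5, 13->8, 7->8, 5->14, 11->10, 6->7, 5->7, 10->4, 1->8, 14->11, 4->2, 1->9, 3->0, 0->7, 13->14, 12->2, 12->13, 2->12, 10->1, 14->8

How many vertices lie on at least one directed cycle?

9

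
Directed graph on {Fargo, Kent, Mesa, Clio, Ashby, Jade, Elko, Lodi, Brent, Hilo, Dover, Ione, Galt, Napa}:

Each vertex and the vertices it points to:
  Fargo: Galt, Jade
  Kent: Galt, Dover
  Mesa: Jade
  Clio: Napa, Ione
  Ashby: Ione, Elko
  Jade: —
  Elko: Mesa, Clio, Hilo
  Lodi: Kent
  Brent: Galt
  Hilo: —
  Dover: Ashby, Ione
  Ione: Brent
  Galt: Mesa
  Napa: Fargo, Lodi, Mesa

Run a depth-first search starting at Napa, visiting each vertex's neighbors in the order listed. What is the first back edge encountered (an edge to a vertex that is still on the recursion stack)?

DFS from Napa (visiting each vertex's neighbors in the order listed); mark gray on enter, black on exit:
Napa gray
  Fargo gray
    Galt gray
      Mesa gray
        Jade gray
        Jade black
      Mesa black
    Galt black
    Fargo→Jade: Jade black — skip
  Fargo black
  Lodi gray
    Kent gray
      Kent→Galt: Galt black — skip
      Dover gray
        Ashby gray
          Ione gray
            Brent gray
              Brent→Galt: Galt black — skip
            Brent black
          Ione black
          Elko gray
            Elko→Mesa: Mesa black — skip
            Clio gray
              Clio→Napa: Napa is gray → back edge
First back edge: Clio → Napa.

Clio→Napa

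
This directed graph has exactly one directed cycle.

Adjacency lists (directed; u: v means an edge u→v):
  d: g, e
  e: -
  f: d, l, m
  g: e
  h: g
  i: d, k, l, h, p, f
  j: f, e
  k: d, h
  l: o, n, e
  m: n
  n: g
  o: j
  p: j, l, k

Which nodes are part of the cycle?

f, j, l, o

DFS with gray/black marking from f:
f gray
  d gray
    g gray
      e gray
      e black
    g black
    d→e: e black — skip
  d black
  l gray
    o gray
      j gray
        j→f: f is gray → back edge
Back edge closes the cycle f → l → o → j → f; its vertices are {f, j, l, o}.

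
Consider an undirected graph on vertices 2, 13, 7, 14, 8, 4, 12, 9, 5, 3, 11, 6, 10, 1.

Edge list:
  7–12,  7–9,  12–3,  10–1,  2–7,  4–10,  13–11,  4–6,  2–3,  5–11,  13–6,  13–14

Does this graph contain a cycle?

DFS, tracking each vertex's parent; an edge to a visited non-parent vertex closes a cycle.
Start from 3:
visit 3 (parent –)
  visit 2 (parent 3)
    visit 7 (parent 2)
      7–2: parent, skip
      visit 9 (parent 7)
        9–7: parent, skip
      visit 12 (parent 7)
        12–7: parent, skip
        12–3: 3 visited and ≠ parent → cycle
Cycle: 3 – 2 – 7 – 12 – 3.

Yes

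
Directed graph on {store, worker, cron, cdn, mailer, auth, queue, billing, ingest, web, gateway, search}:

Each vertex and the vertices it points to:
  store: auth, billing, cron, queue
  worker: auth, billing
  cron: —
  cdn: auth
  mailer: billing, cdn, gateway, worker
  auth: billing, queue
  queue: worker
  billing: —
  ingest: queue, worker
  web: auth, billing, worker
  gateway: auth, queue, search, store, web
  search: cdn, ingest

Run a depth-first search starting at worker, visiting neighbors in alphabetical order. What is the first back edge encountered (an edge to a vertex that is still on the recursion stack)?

DFS from worker (visiting neighbors in alphabetical order); mark gray on enter, black on exit:
worker gray
  auth gray
    billing gray
    billing black
    queue gray
      queue→worker: worker is gray → back edge
First back edge: queue → worker.

queue→worker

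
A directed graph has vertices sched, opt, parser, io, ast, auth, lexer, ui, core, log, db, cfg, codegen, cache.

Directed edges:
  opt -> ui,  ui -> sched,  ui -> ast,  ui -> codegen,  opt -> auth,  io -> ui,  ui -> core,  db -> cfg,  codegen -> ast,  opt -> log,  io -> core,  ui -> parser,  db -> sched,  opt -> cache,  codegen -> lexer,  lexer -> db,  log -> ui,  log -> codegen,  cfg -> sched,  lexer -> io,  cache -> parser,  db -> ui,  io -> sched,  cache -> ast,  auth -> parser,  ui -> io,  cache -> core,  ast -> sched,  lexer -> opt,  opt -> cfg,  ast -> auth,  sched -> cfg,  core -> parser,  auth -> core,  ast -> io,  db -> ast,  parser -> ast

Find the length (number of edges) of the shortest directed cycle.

2

For each vertex v, BFS finds the shortest path from v back to v.
The shortest such closed walk is ui → io → ui, length 2.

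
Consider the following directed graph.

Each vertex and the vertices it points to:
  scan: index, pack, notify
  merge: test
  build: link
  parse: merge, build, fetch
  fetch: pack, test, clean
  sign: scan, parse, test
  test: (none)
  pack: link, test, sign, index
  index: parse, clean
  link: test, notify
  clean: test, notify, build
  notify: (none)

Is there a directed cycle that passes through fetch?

Yes

fetch is on a cycle iff fetch can reach itself via ≥1 edge.
fetch → pack → sign → parse → fetch — yes.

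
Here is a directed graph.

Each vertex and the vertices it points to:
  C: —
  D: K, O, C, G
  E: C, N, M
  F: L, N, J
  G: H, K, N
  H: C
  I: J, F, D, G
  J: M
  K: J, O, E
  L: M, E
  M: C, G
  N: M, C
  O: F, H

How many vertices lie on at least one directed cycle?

A vertex is on a directed cycle iff it belongs to a strongly connected component of size ≥ 2 (or has a self-loop).
The vertices on cycles are {E, F, G, J, K, L, M, N, O} — 9 in total.

9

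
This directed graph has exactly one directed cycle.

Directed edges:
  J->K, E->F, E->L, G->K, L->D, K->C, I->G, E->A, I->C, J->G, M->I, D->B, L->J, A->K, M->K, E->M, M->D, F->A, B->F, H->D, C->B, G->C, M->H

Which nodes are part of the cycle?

DFS with gray/black marking from F:
F gray
  A gray
    K gray
      C gray
        B gray
          B→F: F is gray → back edge
Back edge closes the cycle F → A → K → C → B → F; its vertices are {A, B, C, F, K}.

A, B, C, F, K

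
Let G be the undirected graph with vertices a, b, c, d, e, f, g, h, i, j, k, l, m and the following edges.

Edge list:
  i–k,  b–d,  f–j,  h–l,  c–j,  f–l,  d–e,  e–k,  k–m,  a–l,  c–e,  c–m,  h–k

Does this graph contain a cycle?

Yes

DFS, tracking each vertex's parent; an edge to a visited non-parent vertex closes a cycle.
Start from j:
visit j (parent –)
  visit c (parent j)
    visit m (parent c)
      visit k (parent m)
        visit i (parent k)
          i–k: parent, skip
        k–m: parent, skip
        visit e (parent k)
          visit d (parent e)
            visit b (parent d)
              b–d: parent, skip
            d–e: parent, skip
          e–k: parent, skip
          e–c: c visited and ≠ parent → cycle
Cycle: c – m – k – e – c.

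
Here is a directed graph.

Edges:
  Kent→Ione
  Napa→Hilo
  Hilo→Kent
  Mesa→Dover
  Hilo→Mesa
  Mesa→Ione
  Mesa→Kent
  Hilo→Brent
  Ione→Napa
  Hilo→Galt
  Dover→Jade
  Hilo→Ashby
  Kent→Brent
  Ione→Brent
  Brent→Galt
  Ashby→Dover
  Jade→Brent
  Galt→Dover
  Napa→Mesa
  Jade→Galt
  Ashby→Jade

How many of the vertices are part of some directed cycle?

9

A vertex is on a directed cycle iff it belongs to a strongly connected component of size ≥ 2 (or has a self-loop).
The vertices on cycles are {Galt, Hilo, Ione, Jade, Kent, Mesa, Napa, Brent, Dover} — 9 in total.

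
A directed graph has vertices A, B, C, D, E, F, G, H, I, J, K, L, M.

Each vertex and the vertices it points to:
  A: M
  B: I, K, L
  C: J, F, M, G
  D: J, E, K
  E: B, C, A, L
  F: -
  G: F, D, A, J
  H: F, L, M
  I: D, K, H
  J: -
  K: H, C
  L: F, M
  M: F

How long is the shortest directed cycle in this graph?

4

For each vertex v, BFS finds the shortest path from v back to v.
The shortest such closed walk is E → B → I → D → E, length 4.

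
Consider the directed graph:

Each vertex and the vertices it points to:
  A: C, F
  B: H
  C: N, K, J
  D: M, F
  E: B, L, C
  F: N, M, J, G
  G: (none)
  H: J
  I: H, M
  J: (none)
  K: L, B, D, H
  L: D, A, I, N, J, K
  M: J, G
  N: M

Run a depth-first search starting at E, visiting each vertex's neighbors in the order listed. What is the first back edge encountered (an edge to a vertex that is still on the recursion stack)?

K->L

DFS from E (visiting each vertex's neighbors in the order listed); mark gray on enter, black on exit:
E gray
  B gray
    H gray
      J gray
      J black
    H black
  B black
  L gray
    D gray
      M gray
        M→J: J black — skip
        G gray
        G black
      M black
      F gray
        N gray
          N→M: M black — skip
        N black
        F→M: M black — skip
        F→J: J black — skip
        F→G: G black — skip
      F black
    D black
    A gray
      C gray
        C→N: N black — skip
        K gray
          K→L: L is gray → back edge
First back edge: K → L.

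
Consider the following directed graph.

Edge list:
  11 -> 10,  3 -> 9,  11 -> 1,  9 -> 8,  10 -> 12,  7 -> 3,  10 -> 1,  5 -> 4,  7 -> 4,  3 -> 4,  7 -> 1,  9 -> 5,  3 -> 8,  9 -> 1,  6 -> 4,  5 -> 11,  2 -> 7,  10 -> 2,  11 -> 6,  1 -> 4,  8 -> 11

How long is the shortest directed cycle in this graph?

6

For each vertex v, BFS finds the shortest path from v back to v.
The shortest such closed walk is 3 → 8 → 11 → 10 → 2 → 7 → 3, length 6.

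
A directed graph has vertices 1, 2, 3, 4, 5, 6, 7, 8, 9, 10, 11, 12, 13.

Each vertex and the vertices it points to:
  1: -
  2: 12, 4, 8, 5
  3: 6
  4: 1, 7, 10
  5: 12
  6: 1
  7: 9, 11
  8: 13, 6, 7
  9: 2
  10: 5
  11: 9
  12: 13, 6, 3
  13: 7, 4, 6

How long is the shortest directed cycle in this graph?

For each vertex v, BFS finds the shortest path from v back to v.
The shortest such closed walk is 2 → 4 → 7 → 9 → 2, length 4.

4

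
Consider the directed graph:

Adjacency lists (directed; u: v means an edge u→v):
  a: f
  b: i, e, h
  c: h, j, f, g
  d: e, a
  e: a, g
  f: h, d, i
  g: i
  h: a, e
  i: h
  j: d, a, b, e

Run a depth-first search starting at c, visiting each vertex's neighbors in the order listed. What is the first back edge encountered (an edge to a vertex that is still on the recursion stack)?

f->h

DFS from c (visiting each vertex's neighbors in the order listed); mark gray on enter, black on exit:
c gray
  h gray
    a gray
      f gray
        f→h: h is gray → back edge
First back edge: f → h.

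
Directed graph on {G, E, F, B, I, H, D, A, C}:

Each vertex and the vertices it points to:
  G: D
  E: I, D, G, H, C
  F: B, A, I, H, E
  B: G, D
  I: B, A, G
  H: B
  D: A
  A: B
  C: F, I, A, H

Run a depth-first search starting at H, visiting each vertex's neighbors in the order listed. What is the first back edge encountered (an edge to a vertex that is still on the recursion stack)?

A->B

DFS from H (visiting each vertex's neighbors in the order listed); mark gray on enter, black on exit:
H gray
  B gray
    G gray
      D gray
        A gray
          A→B: B is gray → back edge
First back edge: A → B.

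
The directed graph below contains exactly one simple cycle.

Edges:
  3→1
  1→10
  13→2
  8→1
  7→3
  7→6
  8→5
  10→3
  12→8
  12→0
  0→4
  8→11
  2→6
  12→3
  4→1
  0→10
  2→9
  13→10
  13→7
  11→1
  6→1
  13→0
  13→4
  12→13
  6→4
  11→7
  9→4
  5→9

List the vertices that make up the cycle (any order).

1, 3, 10

DFS with gray/black marking from 10:
10 gray
  3 gray
    1 gray
      1→10: 10 is gray → back edge
Back edge closes the cycle 10 → 3 → 1 → 10; its vertices are {1, 3, 10}.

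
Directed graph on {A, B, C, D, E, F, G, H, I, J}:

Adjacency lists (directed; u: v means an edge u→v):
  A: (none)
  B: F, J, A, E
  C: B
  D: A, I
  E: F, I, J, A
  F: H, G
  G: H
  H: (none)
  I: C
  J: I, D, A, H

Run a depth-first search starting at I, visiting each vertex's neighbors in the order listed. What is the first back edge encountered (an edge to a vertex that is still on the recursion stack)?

J->I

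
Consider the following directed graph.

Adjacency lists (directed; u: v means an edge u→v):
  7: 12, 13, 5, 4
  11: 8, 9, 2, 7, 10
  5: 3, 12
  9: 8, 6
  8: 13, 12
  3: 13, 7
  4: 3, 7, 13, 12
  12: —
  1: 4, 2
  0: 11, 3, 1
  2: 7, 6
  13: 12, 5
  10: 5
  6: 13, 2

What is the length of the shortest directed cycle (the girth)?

For each vertex v, BFS finds the shortest path from v back to v.
The shortest such closed walk is 6 → 2 → 6, length 2.

2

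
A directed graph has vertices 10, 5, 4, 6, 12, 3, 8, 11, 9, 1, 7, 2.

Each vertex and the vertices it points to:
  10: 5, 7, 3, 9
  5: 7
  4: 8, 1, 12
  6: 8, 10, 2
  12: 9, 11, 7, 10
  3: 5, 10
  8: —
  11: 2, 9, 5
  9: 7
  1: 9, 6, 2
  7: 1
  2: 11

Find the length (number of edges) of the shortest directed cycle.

2

For each vertex v, BFS finds the shortest path from v back to v.
The shortest such closed walk is 11 → 2 → 11, length 2.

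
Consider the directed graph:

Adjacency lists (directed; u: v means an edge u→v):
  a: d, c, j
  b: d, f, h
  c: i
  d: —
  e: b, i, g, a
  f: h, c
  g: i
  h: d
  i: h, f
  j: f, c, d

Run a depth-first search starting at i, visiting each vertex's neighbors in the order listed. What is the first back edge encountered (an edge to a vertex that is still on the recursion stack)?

DFS from i (visiting each vertex's neighbors in the order listed); mark gray on enter, black on exit:
i gray
  h gray
    d gray
    d black
  h black
  f gray
    f→h: h black — skip
    c gray
      c→i: i is gray → back edge
First back edge: c → i.

c->i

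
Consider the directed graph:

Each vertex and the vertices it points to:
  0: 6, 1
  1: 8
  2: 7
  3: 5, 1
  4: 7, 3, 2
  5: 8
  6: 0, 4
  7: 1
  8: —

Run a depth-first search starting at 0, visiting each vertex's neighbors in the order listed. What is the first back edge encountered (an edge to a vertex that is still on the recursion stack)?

DFS from 0 (visiting each vertex's neighbors in the order listed); mark gray on enter, black on exit:
0 gray
  6 gray
    6→0: 0 is gray → back edge
First back edge: 6 → 0.

6→0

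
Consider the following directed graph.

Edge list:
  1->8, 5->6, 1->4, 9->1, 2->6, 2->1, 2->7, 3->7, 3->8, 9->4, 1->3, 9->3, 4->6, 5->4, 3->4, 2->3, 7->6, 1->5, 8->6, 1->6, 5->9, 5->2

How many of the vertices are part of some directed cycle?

A vertex is on a directed cycle iff it belongs to a strongly connected component of size ≥ 2 (or has a self-loop).
The vertices on cycles are {1, 2, 5, 9} — 4 in total.

4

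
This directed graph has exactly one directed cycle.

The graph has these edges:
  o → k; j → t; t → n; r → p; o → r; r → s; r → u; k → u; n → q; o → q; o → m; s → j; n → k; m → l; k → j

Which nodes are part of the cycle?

j, k, n, t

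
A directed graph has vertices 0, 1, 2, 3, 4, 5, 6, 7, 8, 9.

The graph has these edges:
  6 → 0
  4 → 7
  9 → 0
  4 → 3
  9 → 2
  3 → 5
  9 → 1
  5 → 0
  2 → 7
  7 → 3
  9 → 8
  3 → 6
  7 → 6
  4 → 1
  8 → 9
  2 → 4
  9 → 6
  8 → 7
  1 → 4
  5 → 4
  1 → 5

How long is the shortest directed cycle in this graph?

For each vertex v, BFS finds the shortest path from v back to v.
The shortest such closed walk is 9 → 8 → 9, length 2.

2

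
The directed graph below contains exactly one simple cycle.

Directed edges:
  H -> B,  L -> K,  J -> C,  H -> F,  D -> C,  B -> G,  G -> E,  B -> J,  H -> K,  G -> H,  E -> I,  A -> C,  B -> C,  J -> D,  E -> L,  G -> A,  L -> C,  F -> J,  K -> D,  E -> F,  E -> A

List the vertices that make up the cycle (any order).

B, G, H

DFS with gray/black marking from G:
G gray
  A gray
    C gray
    C black
  A black
  E gray
    E→A: A black — skip
    L gray
      L→C: C black — skip
      K gray
        D gray
          D→C: C black — skip
        D black
      K black
    L black
    I gray
    I black
    F gray
      J gray
        J→C: C black — skip
        J→D: D black — skip
      J black
    F black
  E black
  H gray
    B gray
      B→G: G is gray → back edge
Back edge closes the cycle G → H → B → G; its vertices are {B, G, H}.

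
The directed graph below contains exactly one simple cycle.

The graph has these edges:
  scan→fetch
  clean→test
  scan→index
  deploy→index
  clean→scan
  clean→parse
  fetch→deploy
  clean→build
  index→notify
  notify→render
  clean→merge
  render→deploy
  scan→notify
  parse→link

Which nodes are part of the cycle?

index, deploy, notify, render

DFS with gray/black marking from index:
index gray
  notify gray
    render gray
      deploy gray
        deploy→index: index is gray → back edge
Back edge closes the cycle index → notify → render → deploy → index; its vertices are {index, deploy, notify, render}.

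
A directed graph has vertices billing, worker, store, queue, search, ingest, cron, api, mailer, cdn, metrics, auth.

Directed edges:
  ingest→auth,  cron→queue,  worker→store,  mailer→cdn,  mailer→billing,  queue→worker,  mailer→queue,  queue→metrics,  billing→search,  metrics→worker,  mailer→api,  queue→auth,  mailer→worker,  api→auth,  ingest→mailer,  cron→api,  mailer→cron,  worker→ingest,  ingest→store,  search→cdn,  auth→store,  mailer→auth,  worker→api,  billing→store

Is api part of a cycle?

api lies on a cycle iff there is a path from api back to itself.
Exploring from api, it never reaches itself; equivalently, its strongly connected component is a singleton.

No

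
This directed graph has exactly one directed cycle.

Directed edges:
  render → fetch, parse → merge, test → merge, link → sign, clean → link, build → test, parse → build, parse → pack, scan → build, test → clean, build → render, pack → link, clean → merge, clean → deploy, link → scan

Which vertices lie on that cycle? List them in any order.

DFS with gray/black marking from build:
build gray
  test gray
    merge gray
    merge black
    clean gray
      deploy gray
      deploy black
      link gray
        sign gray
        sign black
        scan gray
          scan→build: build is gray → back edge
Back edge closes the cycle build → test → clean → link → scan → build; its vertices are {link, scan, test, build, clean}.

link, scan, test, build, clean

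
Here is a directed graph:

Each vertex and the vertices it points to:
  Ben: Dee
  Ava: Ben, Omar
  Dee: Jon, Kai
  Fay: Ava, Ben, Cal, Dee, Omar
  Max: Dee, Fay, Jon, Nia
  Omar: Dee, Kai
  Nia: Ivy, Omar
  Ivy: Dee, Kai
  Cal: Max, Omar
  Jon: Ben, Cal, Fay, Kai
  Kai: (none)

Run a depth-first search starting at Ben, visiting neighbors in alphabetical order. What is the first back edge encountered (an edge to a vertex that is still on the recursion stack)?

DFS from Ben (visiting neighbors in alphabetical order); mark gray on enter, black on exit:
Ben gray
  Dee gray
    Jon gray
      Jon→Ben: Ben is gray → back edge
First back edge: Jon → Ben.

Jon→Ben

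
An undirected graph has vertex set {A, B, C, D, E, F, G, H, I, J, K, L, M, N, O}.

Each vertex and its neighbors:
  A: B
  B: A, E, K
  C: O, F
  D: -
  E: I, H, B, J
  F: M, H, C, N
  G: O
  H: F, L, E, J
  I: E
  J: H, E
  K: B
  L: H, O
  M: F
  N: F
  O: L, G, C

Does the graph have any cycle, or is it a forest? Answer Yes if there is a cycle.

Yes

DFS, tracking each vertex's parent; an edge to a visited non-parent vertex closes a cycle.
Start from O:
visit O (parent –)
  visit L (parent O)
    visit H (parent L)
      visit F (parent H)
        visit M (parent F)
          M–F: parent, skip
        F–H: parent, skip
        visit C (parent F)
          C–O: O visited and ≠ parent → cycle
Cycle: O – L – H – F – C – O.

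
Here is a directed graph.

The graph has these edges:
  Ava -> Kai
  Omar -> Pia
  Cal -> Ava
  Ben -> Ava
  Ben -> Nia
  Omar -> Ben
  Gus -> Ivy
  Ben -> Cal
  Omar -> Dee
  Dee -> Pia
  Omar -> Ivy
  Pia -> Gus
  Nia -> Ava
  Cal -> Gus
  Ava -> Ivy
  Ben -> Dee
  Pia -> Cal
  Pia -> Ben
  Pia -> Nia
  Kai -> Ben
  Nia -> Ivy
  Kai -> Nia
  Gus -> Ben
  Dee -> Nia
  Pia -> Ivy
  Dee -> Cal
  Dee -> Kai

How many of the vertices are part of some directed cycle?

8

A vertex is on a directed cycle iff it belongs to a strongly connected component of size ≥ 2 (or has a self-loop).
The vertices on cycles are {Ava, Ben, Cal, Dee, Gus, Kai, Nia, Pia} — 8 in total.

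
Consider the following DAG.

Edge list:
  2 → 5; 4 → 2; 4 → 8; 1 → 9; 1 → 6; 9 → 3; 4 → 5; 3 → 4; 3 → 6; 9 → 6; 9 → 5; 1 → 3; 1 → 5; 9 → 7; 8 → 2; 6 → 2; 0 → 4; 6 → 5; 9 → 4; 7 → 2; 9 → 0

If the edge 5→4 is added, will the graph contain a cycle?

Adding 5→4 creates a cycle iff 4 can already reach 5.
Path from 4: 4 → 5.
So 4 → … → 5 → 4 is a cycle.

Yes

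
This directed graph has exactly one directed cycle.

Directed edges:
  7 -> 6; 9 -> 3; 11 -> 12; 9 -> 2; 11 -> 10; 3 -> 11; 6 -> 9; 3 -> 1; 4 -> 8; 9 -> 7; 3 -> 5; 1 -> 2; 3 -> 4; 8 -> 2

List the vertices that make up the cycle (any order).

DFS with gray/black marking from 7:
7 gray
  6 gray
    9 gray
      3 gray
        11 gray
          12 gray
          12 black
          10 gray
          10 black
        11 black
        5 gray
        5 black
        4 gray
          8 gray
            2 gray
            2 black
          8 black
        4 black
        1 gray
          1→2: 2 black — skip
        1 black
      3 black
      9→7: 7 is gray → back edge
Back edge closes the cycle 7 → 6 → 9 → 7; its vertices are {6, 7, 9}.

6, 7, 9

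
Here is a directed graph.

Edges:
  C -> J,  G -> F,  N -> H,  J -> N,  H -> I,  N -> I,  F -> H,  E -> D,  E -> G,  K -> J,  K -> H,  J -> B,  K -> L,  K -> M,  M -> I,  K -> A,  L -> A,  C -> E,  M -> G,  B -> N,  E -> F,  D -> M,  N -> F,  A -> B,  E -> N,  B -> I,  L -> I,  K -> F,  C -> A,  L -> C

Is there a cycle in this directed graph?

No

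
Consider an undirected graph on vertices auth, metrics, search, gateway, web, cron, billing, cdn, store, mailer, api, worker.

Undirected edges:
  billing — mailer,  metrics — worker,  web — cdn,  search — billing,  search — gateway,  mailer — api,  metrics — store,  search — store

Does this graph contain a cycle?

No

DFS, tracking each vertex's parent; an edge to a visited non-parent vertex closes a cycle.
Start from web:
visit web (parent –)
  visit cdn (parent web)
    cdn–web: parent, skip
visit auth (parent –)
visit metrics (parent –)
  visit worker (parent metrics)
    worker–metrics: parent, skip
  visit store (parent metrics)
    store–metrics: parent, skip
    visit search (parent store)
      search–store: parent, skip
      visit gateway (parent search)
        gateway–search: parent, skip
      visit billing (parent search)
        billing–search: parent, skip
        visit mailer (parent billing)
          visit api (parent mailer)
            api–mailer: parent, skip
          mailer–billing: parent, skip
visit cron (parent –)
No non-parent visited neighbor found — the graph is a forest.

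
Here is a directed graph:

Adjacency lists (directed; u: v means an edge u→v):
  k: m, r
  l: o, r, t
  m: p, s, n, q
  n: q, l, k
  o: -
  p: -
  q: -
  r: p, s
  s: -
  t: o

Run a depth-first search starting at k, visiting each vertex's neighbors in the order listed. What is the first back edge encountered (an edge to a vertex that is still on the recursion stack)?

n->k

DFS from k (visiting each vertex's neighbors in the order listed); mark gray on enter, black on exit:
k gray
  m gray
    p gray
    p black
    s gray
    s black
    n gray
      q gray
      q black
      l gray
        o gray
        o black
        r gray
          r→p: p black — skip
          r→s: s black — skip
        r black
        t gray
          t→o: o black — skip
        t black
      l black
      n→k: k is gray → back edge
First back edge: n → k.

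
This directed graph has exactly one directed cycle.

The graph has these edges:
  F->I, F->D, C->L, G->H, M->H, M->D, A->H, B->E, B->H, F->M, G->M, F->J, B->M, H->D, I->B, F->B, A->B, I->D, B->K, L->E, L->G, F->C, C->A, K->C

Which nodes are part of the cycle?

DFS with gray/black marking from C:
C gray
  L gray
    E gray
    E black
    G gray
      M gray
        D gray
        D black
        H gray
          H→D: D black — skip
        H black
      M black
      G→H: H black — skip
    G black
  L black
  A gray
    B gray
      B→H: H black — skip
      B→E: E black — skip
      B→M: M black — skip
      K gray
        K→C: C is gray → back edge
Back edge closes the cycle C → A → B → K → C; its vertices are {A, B, C, K}.

A, B, C, K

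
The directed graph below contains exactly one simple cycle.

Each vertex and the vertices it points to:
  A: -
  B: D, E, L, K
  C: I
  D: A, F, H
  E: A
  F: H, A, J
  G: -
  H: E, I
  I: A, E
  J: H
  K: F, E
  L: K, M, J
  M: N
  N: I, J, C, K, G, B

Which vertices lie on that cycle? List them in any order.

B, L, M, N

DFS with gray/black marking from N:
N gray
  I gray
    A gray
    A black
    E gray
      E→A: A black — skip
    E black
  I black
  J gray
    H gray
      H→E: E black — skip
      H→I: I black — skip
    H black
  J black
  C gray
    C→I: I black — skip
  C black
  K gray
    F gray
      F→H: H black — skip
      F→A: A black — skip
      F→J: J black — skip
    F black
    K→E: E black — skip
  K black
  G gray
  G black
  B gray
    D gray
      D→A: A black — skip
      D→F: F black — skip
      D→H: H black — skip
    D black
    B→E: E black — skip
    L gray
      L→K: K black — skip
      M gray
        M→N: N is gray → back edge
Back edge closes the cycle N → B → L → M → N; its vertices are {B, L, M, N}.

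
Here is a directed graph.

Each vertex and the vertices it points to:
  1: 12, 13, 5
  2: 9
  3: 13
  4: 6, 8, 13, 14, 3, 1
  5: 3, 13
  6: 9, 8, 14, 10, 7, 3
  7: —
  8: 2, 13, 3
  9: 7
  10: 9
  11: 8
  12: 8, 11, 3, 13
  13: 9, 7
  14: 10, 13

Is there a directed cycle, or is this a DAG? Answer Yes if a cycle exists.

DFS with white/gray/black marking, starting from 6:
6 gray
  9 gray
    7 gray
    7 black
  9 black
  8 gray
    2 gray
      2→9: 9 black — skip
    2 black
    13 gray
      13→9: 9 black — skip
      13→7: 7 black — skip
    13 black
    3 gray
      3→13: 13 black — skip
    3 black
  8 black
  14 gray
    10 gray
      10→9: 9 black — skip
    10 black
    14→13: 13 black — skip
  14 black
  6→10: 10 black — skip
  6→7: 7 black — skip
  6→3: 3 black — skip
6 black
1 gray
  12 gray
    12→8: 8 black — skip
    11 gray
      11→8: 8 black — skip
    11 black
    12→3: 3 black — skip
    12→13: 13 black — skip
  12 black
  1→13: 13 black — skip
  5 gray
    5→3: 3 black — skip
    5→13: 13 black — skip
  5 black
1 black
4 gray
  4→6: 6 black — skip
  4→8: 8 black — skip
  4→13: 13 black — skip
  4→14: 14 black — skip
  4→3: 3 black — skip
  4→1: 1 black — skip
4 black
Every edge goes to a white or black vertex — no back edge, so the graph is acyclic.

No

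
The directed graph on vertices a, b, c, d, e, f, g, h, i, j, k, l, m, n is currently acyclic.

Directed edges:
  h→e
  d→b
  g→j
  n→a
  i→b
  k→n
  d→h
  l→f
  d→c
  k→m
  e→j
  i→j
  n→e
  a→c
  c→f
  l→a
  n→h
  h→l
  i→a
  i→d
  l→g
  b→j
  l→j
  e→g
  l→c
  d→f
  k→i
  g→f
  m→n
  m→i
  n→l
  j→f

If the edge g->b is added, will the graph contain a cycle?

No

Adding g→b creates a cycle iff b can already reach g.
Explore from b: no path reaches g. The graph stays acyclic.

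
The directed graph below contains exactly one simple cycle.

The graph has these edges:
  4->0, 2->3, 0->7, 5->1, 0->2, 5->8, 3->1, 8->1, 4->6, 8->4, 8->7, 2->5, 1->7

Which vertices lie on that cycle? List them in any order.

DFS with gray/black marking from 4:
4 gray
  0 gray
    7 gray
    7 black
    2 gray
      3 gray
        1 gray
          1→7: 7 black — skip
        1 black
      3 black
      5 gray
        5→1: 1 black — skip
        8 gray
          8→7: 7 black — skip
          8→4: 4 is gray → back edge
Back edge closes the cycle 4 → 0 → 2 → 5 → 8 → 4; its vertices are {0, 2, 4, 5, 8}.

0, 2, 4, 5, 8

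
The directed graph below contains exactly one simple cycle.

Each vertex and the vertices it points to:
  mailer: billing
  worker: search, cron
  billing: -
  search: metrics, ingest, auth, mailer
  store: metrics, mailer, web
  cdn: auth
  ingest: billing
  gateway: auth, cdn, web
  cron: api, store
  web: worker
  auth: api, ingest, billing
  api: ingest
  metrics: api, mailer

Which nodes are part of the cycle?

DFS with gray/black marking from web:
web gray
  worker gray
    search gray
      metrics gray
        api gray
          ingest gray
            billing gray
            billing black
          ingest black
        api black
        mailer gray
          mailer→billing: billing black — skip
        mailer black
      metrics black
      search→ingest: ingest black — skip
      auth gray
        auth→api: api black — skip
        auth→ingest: ingest black — skip
        auth→billing: billing black — skip
      auth black
      search→mailer: mailer black — skip
    search black
    cron gray
      cron→api: api black — skip
      store gray
        store→metrics: metrics black — skip
        store→mailer: mailer black — skip
        store→web: web is gray → back edge
Back edge closes the cycle web → worker → cron → store → web; its vertices are {web, cron, store, worker}.

web, cron, store, worker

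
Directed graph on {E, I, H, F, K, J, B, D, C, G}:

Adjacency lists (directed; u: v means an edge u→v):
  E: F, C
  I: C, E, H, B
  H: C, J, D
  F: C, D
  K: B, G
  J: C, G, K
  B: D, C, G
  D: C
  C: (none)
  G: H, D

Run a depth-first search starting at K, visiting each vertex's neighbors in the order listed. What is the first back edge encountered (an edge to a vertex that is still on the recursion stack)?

DFS from K (visiting each vertex's neighbors in the order listed); mark gray on enter, black on exit:
K gray
  B gray
    D gray
      C gray
      C black
    D black
    B→C: C black — skip
    G gray
      H gray
        H→C: C black — skip
        J gray
          J→C: C black — skip
          J→G: G is gray → back edge
First back edge: J → G.

J→G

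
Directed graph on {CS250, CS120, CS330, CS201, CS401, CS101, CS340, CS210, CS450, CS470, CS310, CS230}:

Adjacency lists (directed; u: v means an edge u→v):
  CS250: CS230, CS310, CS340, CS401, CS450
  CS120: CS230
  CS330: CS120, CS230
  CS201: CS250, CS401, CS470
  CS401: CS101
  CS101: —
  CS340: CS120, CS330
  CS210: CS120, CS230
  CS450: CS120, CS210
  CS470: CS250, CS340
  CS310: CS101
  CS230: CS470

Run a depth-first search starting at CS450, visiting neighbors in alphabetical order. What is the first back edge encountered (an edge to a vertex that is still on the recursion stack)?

CS250->CS230

DFS from CS450 (visiting neighbors in alphabetical order); mark gray on enter, black on exit:
CS450 gray
  CS120 gray
    CS230 gray
      CS470 gray
        CS250 gray
          CS250→CS230: CS230 is gray → back edge
First back edge: CS250 → CS230.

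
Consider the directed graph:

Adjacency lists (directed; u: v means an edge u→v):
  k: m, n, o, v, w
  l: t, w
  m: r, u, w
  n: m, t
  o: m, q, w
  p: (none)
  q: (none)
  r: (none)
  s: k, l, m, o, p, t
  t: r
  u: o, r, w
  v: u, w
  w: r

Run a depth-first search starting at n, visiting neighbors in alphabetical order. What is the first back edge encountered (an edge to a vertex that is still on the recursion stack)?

DFS from n (visiting neighbors in alphabetical order); mark gray on enter, black on exit:
n gray
  m gray
    r gray
    r black
    u gray
      o gray
        o→m: m is gray → back edge
First back edge: o → m.

o→m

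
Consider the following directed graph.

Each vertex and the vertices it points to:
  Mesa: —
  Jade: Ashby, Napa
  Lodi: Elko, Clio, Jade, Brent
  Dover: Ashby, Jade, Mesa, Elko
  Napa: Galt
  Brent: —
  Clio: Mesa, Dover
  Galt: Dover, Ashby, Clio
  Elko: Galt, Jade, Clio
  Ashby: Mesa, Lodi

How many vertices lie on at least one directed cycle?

8

A vertex is on a directed cycle iff it belongs to a strongly connected component of size ≥ 2 (or has a self-loop).
The vertices on cycles are {Clio, Elko, Galt, Jade, Lodi, Napa, Ashby, Dover} — 8 in total.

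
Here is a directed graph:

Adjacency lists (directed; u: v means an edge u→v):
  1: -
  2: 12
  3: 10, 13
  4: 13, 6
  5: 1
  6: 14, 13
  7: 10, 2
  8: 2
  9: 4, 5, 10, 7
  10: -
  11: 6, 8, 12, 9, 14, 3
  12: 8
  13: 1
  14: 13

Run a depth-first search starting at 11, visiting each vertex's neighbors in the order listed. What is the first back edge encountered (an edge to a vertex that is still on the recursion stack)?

12→8

DFS from 11 (visiting each vertex's neighbors in the order listed); mark gray on enter, black on exit:
11 gray
  6 gray
    14 gray
      13 gray
        1 gray
        1 black
      13 black
    14 black
    6→13: 13 black — skip
  6 black
  8 gray
    2 gray
      12 gray
        12→8: 8 is gray → back edge
First back edge: 12 → 8.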